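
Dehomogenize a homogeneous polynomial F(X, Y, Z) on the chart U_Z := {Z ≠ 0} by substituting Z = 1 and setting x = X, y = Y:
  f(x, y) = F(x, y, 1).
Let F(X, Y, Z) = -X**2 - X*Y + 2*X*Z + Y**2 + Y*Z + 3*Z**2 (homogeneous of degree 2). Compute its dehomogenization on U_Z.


f(x, y) = -x**2 - x*y + 2*x + y**2 + y + 3

On U_Z we set Z = 1. Each monomial c·X^i·Y^j·Z^k in F becomes c·x^i·y^j·1^k = c·x^i·y^j.
Substituting Z = 1: F(X, Y, 1) = -x**2 - x*y + 2*x + y**2 + y + 3.
Note: deg(f) ≤ deg(F) = 2; strict inequality happens when F is divisible by Z (lost terms).


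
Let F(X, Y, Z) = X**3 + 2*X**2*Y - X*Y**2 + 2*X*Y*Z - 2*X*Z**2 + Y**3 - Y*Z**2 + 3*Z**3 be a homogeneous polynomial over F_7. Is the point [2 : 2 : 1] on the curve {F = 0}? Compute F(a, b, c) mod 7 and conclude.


F(2,2,1) ≡ 1 (mod 7); P is NOT on the curve.

Evaluate F(2, 2, 1) term-by-term (mod 7).
  X**3 ↦ 1·8·1·1 = 8
  2*X**2*Y ↦ 2·4·2·1 = 16
  -X*Y**2 ↦ -1·2·4·1 = -8
  2*X*Y*Z ↦ 2·2·2·1 = 8
  -2*X*Z**2 ↦ -2·2·1·1 = -4
  Y**3 ↦ 1·1·8·1 = 8
  -Y*Z**2 ↦ -1·1·2·1 = -2
  3*Z**3 ↦ 3·1·1·1 = 3
Sum: F(2, 2, 1) = (8) + (16) + (-8) + (8) + (-4) + (8) + (-2) + (3) = 29.
Reducing mod 7: 29 ≡ 1 (mod 7).
Since F(a, b, c) ≡ 1 ≠ 0 (mod 7), P does NOT lie on the curve.


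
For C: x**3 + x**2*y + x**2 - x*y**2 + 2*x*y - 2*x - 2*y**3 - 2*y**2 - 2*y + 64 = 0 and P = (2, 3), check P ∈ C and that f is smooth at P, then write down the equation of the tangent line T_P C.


Tangent line at P: 23*x - 72*y + 170 = 0.

Step 1: f(2, 3) = 0, so P lies on C.
Step 2: partial derivatives
  f_x(x, y) = 3*x**2 + 2*x*y + 2*x - y**2 + 2*y - 2, f_y(x, y) = x**2 - 2*x*y + 2*x - 6*y**2 - 4*y - 2.
  f_x(P) = 23, f_y(P) = -72 (gradient nonzero, so P is smooth).
Step 3: tangent line at P: 23·(x − 2) + -72·(y − 3) = 0.
Expanding: 23*x - 72*y + 170 = 0.


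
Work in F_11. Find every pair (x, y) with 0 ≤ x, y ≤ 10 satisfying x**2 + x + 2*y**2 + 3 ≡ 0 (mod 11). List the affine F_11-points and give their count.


Affine F_11-points: {(0, 2), (0, 9), (1, 5), (1, 6), (2, 1), (2, 10), (3, 3), (3, 8), (4, 4), (4, 7), (5, 0), (6, 4), (6, 7), (7, 3), (7, 8), (8, 1), (8, 10), (9, 5), (9, 6), (10, 2), (10, 9)}; count = 21.

For each of the 121 pairs (x, y) ∈ F_11², evaluate f(x, y) mod 11. Record the zeros.
  x = 0: [0↦3, 1↦5, 2↦0, 3↦10, 4↦2, 5↦9, 6↦9, 7↦2, 8↦10, 9↦0, 10↦5]  zeros at y ∈ {2, 9}
  x = 1: [0↦5, 1↦7, 2↦2, 3↦1, 4↦4, 5↦0, 6↦0, 7↦4, 8↦1, 9↦2, 10↦7]  zeros at y ∈ {5, 6}
  x = 2: [0↦9, 1↦0, 2↦6, 3↦5, 4↦8, 5↦4, 6↦4, 7↦8, 8↦5, 9↦6, 10↦0]  zeros at y ∈ {1, 10}
  x = 3: [0↦4, 1↦6, 2↦1, 3↦0, 4↦3, 5↦10, 6↦10, 7↦3, 8↦0, 9↦1, 10↦6]  zeros at y ∈ {3, 8}
  x = 4: [0↦1, 1↦3, 2↦9, 3↦8, 4↦0, 5↦7, 6↦7, 7↦0, 8↦8, 9↦9, 10↦3]  zeros at y ∈ {4, 7}
  x = 5: [0↦0, 1↦2, 2↦8, 3↦7, 4↦10, 5↦6, 6↦6, 7↦10, 8↦7, 9↦8, 10↦2]  zeros at y ∈ {0}
  x = 6: [0↦1, 1↦3, 2↦9, 3↦8, 4↦0, 5↦7, 6↦7, 7↦0, 8↦8, 9↦9, 10↦3]  zeros at y ∈ {4, 7}
  x = 7: [0↦4, 1↦6, 2↦1, 3↦0, 4↦3, 5↦10, 6↦10, 7↦3, 8↦0, 9↦1, 10↦6]  zeros at y ∈ {3, 8}
  x = 8: [0↦9, 1↦0, 2↦6, 3↦5, 4↦8, 5↦4, 6↦4, 7↦8, 8↦5, 9↦6, 10↦0]  zeros at y ∈ {1, 10}
  x = 9: [0↦5, 1↦7, 2↦2, 3↦1, 4↦4, 5↦0, 6↦0, 7↦4, 8↦1, 9↦2, 10↦7]  zeros at y ∈ {5, 6}
  x = 10: [0↦3, 1↦5, 2↦0, 3↦10, 4↦2, 5↦9, 6↦9, 7↦2, 8↦10, 9↦0, 10↦5]  zeros at y ∈ {2, 9}
Collecting zeros: affine points = {(0, 2), (0, 9), (1, 5), (1, 6), (2, 1), (2, 10), (3, 3), (3, 8), (4, 4), (4, 7), (5, 0), (6, 4), (6, 7), (7, 3), (7, 8), (8, 1), (8, 10), (9, 5), (9, 6), (10, 2), (10, 9)}.
Total count |C(F_11)_aff| = 21.


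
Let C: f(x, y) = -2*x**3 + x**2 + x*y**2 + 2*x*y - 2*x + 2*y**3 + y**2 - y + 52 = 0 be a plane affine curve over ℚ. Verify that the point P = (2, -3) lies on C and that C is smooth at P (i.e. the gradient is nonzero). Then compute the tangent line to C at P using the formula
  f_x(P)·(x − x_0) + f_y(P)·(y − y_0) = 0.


Tangent line at P: -19*x + 39*y + 155 = 0.

Step 1: f(2, -3) = 0, so P lies on C.
Step 2: partial derivatives
  f_x(x, y) = -6*x**2 + 2*x + y**2 + 2*y - 2, f_y(x, y) = 2*x*y + 2*x + 6*y**2 + 2*y - 1.
  f_x(P) = -19, f_y(P) = 39 (gradient nonzero, so P is smooth).
Step 3: tangent line at P: -19·(x − 2) + 39·(y − -3) = 0.
Expanding: -19*x + 39*y + 155 = 0.


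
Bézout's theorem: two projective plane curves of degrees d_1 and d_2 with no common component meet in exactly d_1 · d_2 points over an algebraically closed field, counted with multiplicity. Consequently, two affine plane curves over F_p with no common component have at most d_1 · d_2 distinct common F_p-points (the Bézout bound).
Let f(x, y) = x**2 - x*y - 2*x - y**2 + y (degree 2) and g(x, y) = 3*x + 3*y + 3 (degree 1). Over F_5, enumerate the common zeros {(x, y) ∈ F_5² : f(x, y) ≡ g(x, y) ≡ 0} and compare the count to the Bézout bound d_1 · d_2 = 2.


Common zeros: {(1, 3), (3, 1)}; count = 2; Bézout bound = 2.

deg(f) = 2, deg(g) = 1, so Bézout bound = 2.
Scan x ∈ F_5. For each x, list the y ∈ F_5 with f(x, y) ≡ 0 and those with g(x, y) ≡ 0 (mod 5); the common zeros in that column are the intersection.
  x = 0: f ≡ 0 at y ∈ {0, 1}; g ≡ 0 at y ∈ {4}; common: ∅.
  x = 1: f ≡ 0 at y ∈ {2, 3}; g ≡ 0 at y ∈ {3}; common: {3}.
  x = 2: f ≡ 0 at y ∈ {0, 4}; g ≡ 0 at y ∈ {2}; common: ∅.
  x = 3: f ≡ 0 at y ∈ {1, 2}; g ≡ 0 at y ∈ {1}; common: {1}.
  x = 4: f ≡ 0 at y ∈ {3, 4}; g ≡ 0 at y ∈ {0}; common: ∅.
Collecting: common zeros = {(1, 3), (3, 1)}, so the count is 2.
Comparison with the Bézout bound: 2 ≤ 2 = deg(f)·deg(g), as expected for curves with no common component (the bound is attained).


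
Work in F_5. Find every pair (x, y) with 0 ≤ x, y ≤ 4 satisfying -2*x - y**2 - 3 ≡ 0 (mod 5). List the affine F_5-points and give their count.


Affine F_5-points: {(1, 0), (3, 1), (3, 4), (4, 2), (4, 3)}; count = 5.

For each of the 25 pairs (x, y) ∈ F_5², evaluate f(x, y) mod 5. Record the zeros.
  x = 0: [0↦2, 1↦1, 2↦3, 3↦3, 4↦1]  zeros at y ∈ ∅
  x = 1: [0↦0, 1↦4, 2↦1, 3↦1, 4↦4]  zeros at y ∈ {0}
  x = 2: [0↦3, 1↦2, 2↦4, 3↦4, 4↦2]  zeros at y ∈ ∅
  x = 3: [0↦1, 1↦0, 2↦2, 3↦2, 4↦0]  zeros at y ∈ {1, 4}
  x = 4: [0↦4, 1↦3, 2↦0, 3↦0, 4↦3]  zeros at y ∈ {2, 3}
Collecting zeros: affine points = {(1, 0), (3, 1), (3, 4), (4, 2), (4, 3)}.
Total count |C(F_5)_aff| = 5.


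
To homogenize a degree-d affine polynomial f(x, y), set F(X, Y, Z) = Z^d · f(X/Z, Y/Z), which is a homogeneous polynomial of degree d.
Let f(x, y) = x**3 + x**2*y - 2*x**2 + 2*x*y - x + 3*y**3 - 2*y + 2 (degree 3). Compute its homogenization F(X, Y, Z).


F(X, Y, Z) = X**3 + X**2*Y - 2*X**2*Z + 2*X*Y*Z - X*Z**2 + 3*Y**3 - 2*Y*Z**2 + 2*Z**3

deg(f) = 3.
Substitute x = X/Z, y = Y/Z into f, then multiply by Z^3.
  monomial 1·x^3·y^0 ↦ 1·X^3·Y^0·Z^0.
  monomial 1·x^2·y^1 ↦ 1·X^2·Y^1·Z^0.
  monomial -2·x^2·y^0 ↦ -2·X^2·Y^0·Z^1.
  monomial 2·x^1·y^1 ↦ 2·X^1·Y^1·Z^1.
  monomial -1·x^1·y^0 ↦ -1·X^1·Y^0·Z^2.
  monomial 3·x^0·y^3 ↦ 3·X^0·Y^3·Z^0.
  monomial -2·x^0·y^1 ↦ -2·X^0·Y^1·Z^2.
  monomial 2·x^0·y^0 ↦ 2·X^0·Y^0·Z^3.
Collecting: F(X, Y, Z) = X**3 + X**2*Y - 2*X**2*Z + 2*X*Y*Z - X*Z**2 + 3*Y**3 - 2*Y*Z**2 + 2*Z**3.


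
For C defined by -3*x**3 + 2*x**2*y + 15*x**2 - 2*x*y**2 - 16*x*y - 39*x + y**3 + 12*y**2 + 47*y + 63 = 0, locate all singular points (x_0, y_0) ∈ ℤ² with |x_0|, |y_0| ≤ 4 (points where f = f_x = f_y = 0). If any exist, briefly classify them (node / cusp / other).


Singular points: {(1, -3)}; classification: cusp.

Compute partial derivatives:
  f_x = -9*x**2 + 4*x*y + 30*x - 2*y**2 - 16*y - 39.
  f_y = 2*x**2 - 4*x*y - 16*x + 3*y**2 + 24*y + 47.
Scan x_0 ∈ {−4, ..., 4}. For each x_0, f_y(x_0, y) is a polynomial in y; find its integer roots y ∈ {−4, ..., 4}, then test f_x and f at those candidates.
  x = -4: f_y(-4, y) = 3*y**2 + 40*y + 143; no integer root y with |y| ≤ 4.
  x = -3: f_y(-3, y) = 3*y**2 + 36*y + 113; no integer root y with |y| ≤ 4.
  x = -2: f_y(-2, y) = 3*y**2 + 32*y + 87; no integer root y with |y| ≤ 4.
  x = -1: f_y(-1, y) = 3*y**2 + 28*y + 65; no integer root y with |y| ≤ 4.
  x = 0: f_y(0, y) = 3*y**2 + 24*y + 47; no integer root y with |y| ≤ 4.
  x = 1: f_y(1, y) = 3*y**2 + 20*y + 33; vanishes at y ∈ {-3}. (1, -3): f_x = 0, f = 0 — SINGULAR.
  x = 2: f_y(2, y) = 3*y**2 + 16*y + 23; no integer root y with |y| ≤ 4.
  x = 3: f_y(3, y) = 3*y**2 + 12*y + 17; no integer root y with |y| ≤ 4.
  x = 4: f_y(4, y) = 3*y**2 + 8*y + 15; no integer root y with |y| ≤ 4.
Only singular point on the grid: (1, -3).
Classify: substitute x = 1 + u, y = -3 + v and expand: f = -3*u**3 + 2*u**2*v - 2*u*v**2 + v**3 + v**2.
No constant or linear terms (consistent with a singular point). Quadratic part: v**2. Cubic part: -3*u**3 + 2*u**2*v - 2*u*v**2 + v**3.
The quadratic part v**2 is a perfect square, so there is a single (double) tangent line v = 0, i.e. y = -3. Restricting the cubic part to that line (v = 0) leaves -3*u**3 ≠ 0, so f is not divisible by v and the branch is v² ≈ 3*u**3 to lowest order — this is a cusp.
Classification: cusp.


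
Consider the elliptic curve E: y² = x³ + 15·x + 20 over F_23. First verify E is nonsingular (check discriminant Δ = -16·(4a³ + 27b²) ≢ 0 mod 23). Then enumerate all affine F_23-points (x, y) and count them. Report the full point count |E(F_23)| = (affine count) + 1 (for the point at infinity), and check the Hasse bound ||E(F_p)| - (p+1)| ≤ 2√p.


Affine points = {(1, 6), (1, 17), (2, 9), (2, 14), (3, 0), (4, 11), (4, 12), (5, 6), (5, 17), (6, 2), (6, 21), (7, 10), (7, 13), (8, 10), (8, 13), (15, 3), (15, 20), (16, 3), (16, 20), (17, 6), (17, 17), (18, 2), (18, 21), (22, 2), (22, 21)}; affine count = 25; |E(F_23)| = 26.

Discriminant check: Δ ∝ 4a³ + 27b² = 4·15³ + 27·20² = 4·3375 + 27·400 ≡ 12 (mod 23). Nonzero ⇒ E is nonsingular.
For each x ∈ F_23, compute rhs = x³ + 15·x + 20 mod 23, then count y ∈ F_23 with y² ≡ rhs.
  x = 0: rhs = 20, matching y values: none (0 points).
  x = 1: rhs = 13, matching y values: 6, 17 (2 points).
  x = 2: rhs = 12, matching y values: 9, 14 (2 points).
  x = 3: rhs = 0, matching y values: 0 (1 points).
  x = 4: rhs = 6, matching y values: 11, 12 (2 points).
  x = 5: rhs = 13, matching y values: 6, 17 (2 points).
  x = 6: rhs = 4, matching y values: 2, 21 (2 points).
  x = 7: rhs = 8, matching y values: 10, 13 (2 points).
  x = 8: rhs = 8, matching y values: 10, 13 (2 points).
  x = 9: rhs = 10, matching y values: none (0 points).
  x = 10: rhs = 20, matching y values: none (0 points).
  x = 11: rhs = 21, matching y values: none (0 points).
  x = 12: rhs = 19, matching y values: none (0 points).
  x = 13: rhs = 20, matching y values: none (0 points).
  x = 14: rhs = 7, matching y values: none (0 points).
  x = 15: rhs = 9, matching y values: 3, 20 (2 points).
  x = 16: rhs = 9, matching y values: 3, 20 (2 points).
  x = 17: rhs = 13, matching y values: 6, 17 (2 points).
  x = 18: rhs = 4, matching y values: 2, 21 (2 points).
  x = 19: rhs = 11, matching y values: none (0 points).
  x = 20: rhs = 17, matching y values: none (0 points).
  x = 21: rhs = 5, matching y values: none (0 points).
  x = 22: rhs = 4, matching y values: 2, 21 (2 points).
Total affine count: 25.
Full point count |E(F_23)| = 25 + 1 = 26.
Hasse bound: |26 − (23+1)| = |2| = 2 ≤ 2√23 ≈ 9.5917 ✓.


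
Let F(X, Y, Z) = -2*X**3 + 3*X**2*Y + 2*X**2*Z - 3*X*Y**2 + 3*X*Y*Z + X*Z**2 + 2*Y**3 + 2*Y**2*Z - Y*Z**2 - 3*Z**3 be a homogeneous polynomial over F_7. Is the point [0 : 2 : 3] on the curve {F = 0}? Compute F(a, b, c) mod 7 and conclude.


F(0,2,3) ≡ 4 (mod 7); P is NOT on the curve.

Evaluate F(0, 2, 3) term-by-term (mod 7).
  -2*X**3 ↦ -2·0·1·1 = 0
  3*X**2*Y ↦ 3·0·2·1 = 0
  2*X**2*Z ↦ 2·0·1·3 = 0
  -3*X*Y**2 ↦ -3·0·4·1 = 0
  3*X*Y*Z ↦ 3·0·2·3 = 0
  X*Z**2 ↦ 1·0·1·9 = 0
  2*Y**3 ↦ 2·1·8·1 = 16
  2*Y**2*Z ↦ 2·1·4·3 = 24
  -Y*Z**2 ↦ -1·1·2·9 = -18
  -3*Z**3 ↦ -3·1·1·27 = -81
Sum: F(0, 2, 3) = (0) + (0) + (0) + (0) + (0) + (0) + (16) + (24) + (-18) + (-81) = -59.
Reducing mod 7: -59 ≡ 4 (mod 7).
Since F(a, b, c) ≡ 4 ≠ 0 (mod 7), P does NOT lie on the curve.


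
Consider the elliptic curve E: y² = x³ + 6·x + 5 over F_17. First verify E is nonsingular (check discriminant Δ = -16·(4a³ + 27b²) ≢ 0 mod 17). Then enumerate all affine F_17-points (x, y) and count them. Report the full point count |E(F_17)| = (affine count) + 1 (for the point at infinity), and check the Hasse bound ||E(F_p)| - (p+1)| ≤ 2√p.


Affine points = {(2, 5), (2, 12), (3, 4), (3, 13), (4, 5), (4, 12), (6, 6), (6, 11), (7, 4), (7, 13), (8, 2), (8, 15), (11, 5), (11, 12), (13, 6), (13, 11), (15, 6), (15, 11), (16, 7), (16, 10)}; affine count = 20; |E(F_17)| = 21.

Discriminant check: Δ ∝ 4a³ + 27b² = 4·6³ + 27·5² = 4·216 + 27·25 ≡ 9 (mod 17). Nonzero ⇒ E is nonsingular.
For each x ∈ F_17, compute rhs = x³ + 6·x + 5 mod 17, then count y ∈ F_17 with y² ≡ rhs.
  x = 0: rhs = 5, matching y values: none (0 points).
  x = 1: rhs = 12, matching y values: none (0 points).
  x = 2: rhs = 8, matching y values: 5, 12 (2 points).
  x = 3: rhs = 16, matching y values: 4, 13 (2 points).
  x = 4: rhs = 8, matching y values: 5, 12 (2 points).
  x = 5: rhs = 7, matching y values: none (0 points).
  x = 6: rhs = 2, matching y values: 6, 11 (2 points).
  x = 7: rhs = 16, matching y values: 4, 13 (2 points).
  x = 8: rhs = 4, matching y values: 2, 15 (2 points).
  x = 9: rhs = 6, matching y values: none (0 points).
  x = 10: rhs = 11, matching y values: none (0 points).
  x = 11: rhs = 8, matching y values: 5, 12 (2 points).
  x = 12: rhs = 3, matching y values: none (0 points).
  x = 13: rhs = 2, matching y values: 6, 11 (2 points).
  x = 14: rhs = 11, matching y values: none (0 points).
  x = 15: rhs = 2, matching y values: 6, 11 (2 points).
  x = 16: rhs = 15, matching y values: 7, 10 (2 points).
Total affine count: 20.
Full point count |E(F_17)| = 20 + 1 = 21.
Hasse bound: |21 − (17+1)| = |3| = 3 ≤ 2√17 ≈ 8.2462 ✓.


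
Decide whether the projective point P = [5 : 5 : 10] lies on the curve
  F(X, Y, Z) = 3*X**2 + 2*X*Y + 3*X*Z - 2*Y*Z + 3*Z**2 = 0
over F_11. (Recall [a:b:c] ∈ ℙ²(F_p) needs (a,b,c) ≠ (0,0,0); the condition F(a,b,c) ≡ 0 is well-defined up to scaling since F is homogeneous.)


F(5,5,10) ≡ 2 (mod 11); P is NOT on the curve.

Evaluate F(5, 5, 10) term-by-term (mod 11).
  3*X**2 ↦ 3·25·1·1 = 75
  2*X*Y ↦ 2·5·5·1 = 50
  3*X*Z ↦ 3·5·1·10 = 150
  -2*Y*Z ↦ -2·1·5·10 = -100
  3*Z**2 ↦ 3·1·1·100 = 300
Sum: F(5, 5, 10) = (75) + (50) + (150) + (-100) + (300) = 475.
Reducing mod 11: 475 ≡ 2 (mod 11).
Since F(a, b, c) ≡ 2 ≠ 0 (mod 11), P does NOT lie on the curve.


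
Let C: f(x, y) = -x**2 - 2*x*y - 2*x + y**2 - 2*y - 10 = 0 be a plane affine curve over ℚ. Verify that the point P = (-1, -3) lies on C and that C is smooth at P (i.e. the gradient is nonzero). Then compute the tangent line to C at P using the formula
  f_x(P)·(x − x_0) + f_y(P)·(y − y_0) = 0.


Tangent line at P: 6*x - 6*y - 12 = 0.

Step 1: f(-1, -3) = 0, so P lies on C.
Step 2: partial derivatives
  f_x(x, y) = -2*x - 2*y - 2, f_y(x, y) = -2*x + 2*y - 2.
  f_x(P) = 6, f_y(P) = -6 (gradient nonzero, so P is smooth).
Step 3: tangent line at P: 6·(x − -1) + -6·(y − -3) = 0.
Expanding: 6*x - 6*y - 12 = 0.


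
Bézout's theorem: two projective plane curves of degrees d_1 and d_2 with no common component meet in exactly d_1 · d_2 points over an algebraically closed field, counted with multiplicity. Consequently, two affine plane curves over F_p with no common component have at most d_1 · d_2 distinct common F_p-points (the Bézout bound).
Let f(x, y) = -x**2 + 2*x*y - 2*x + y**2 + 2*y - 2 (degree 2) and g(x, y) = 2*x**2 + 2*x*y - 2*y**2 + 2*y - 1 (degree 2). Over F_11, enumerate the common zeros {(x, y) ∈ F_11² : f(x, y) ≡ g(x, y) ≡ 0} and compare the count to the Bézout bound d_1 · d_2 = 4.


Common zeros: {(9, 6)}; count = 1; Bézout bound = 4.

deg(f) = 2, deg(g) = 2, so Bézout bound = 4.
Scan x ∈ F_11. For each x, list the y ∈ F_11 with f(x, y) ≡ 0 and those with g(x, y) ≡ 0 (mod 11); the common zeros in that column are the intersection.
  x = 0: f ≡ 0 at y ∈ {4, 5}; g ≡ 0 at y ∈ ∅; common: ∅.
  x = 1: f ≡ 0 at y ∈ {1, 6}; g ≡ 0 at y ∈ ∅; common: ∅.
  x = 2: f ≡ 0 at y ∈ ∅; g ≡ 0 at y ∈ {1, 2}; common: ∅.
  x = 3: f ≡ 0 at y ∈ {7}; g ≡ 0 at y ∈ ∅; common: ∅.
  x = 4: f ≡ 0 at y ∈ ∅; g ≡ 0 at y ∈ ∅; common: ∅.
  x = 5: f ≡ 0 at y ∈ ∅; g ≡ 0 at y ∈ ∅; common: ∅.
  x = 6: f ≡ 0 at y ∈ {4}; g ≡ 0 at y ∈ {8, 10}; common: ∅.
  x = 7: f ≡ 0 at y ∈ ∅; g ≡ 0 at y ∈ {2, 6}; common: ∅.
  x = 8: f ≡ 0 at y ∈ {5, 10}; g ≡ 0 at y ∈ {1, 8}; common: ∅.
  x = 9: f ≡ 0 at y ∈ {6, 7}; g ≡ 0 at y ∈ {4, 6}; common: {6}.
  x = 10: f ≡ 0 at y ∈ {1, 10}; g ≡ 0 at y ∈ ∅; common: ∅.
Collecting: common zeros = {(9, 6)}, so the count is 1.
Comparison with the Bézout bound: 1 ≤ 4 = deg(f)·deg(g), as expected for curves with no common component (the affine F_11-count falls short of the bound because intersections may lie at infinity, over extension fields, or carry multiplicity).


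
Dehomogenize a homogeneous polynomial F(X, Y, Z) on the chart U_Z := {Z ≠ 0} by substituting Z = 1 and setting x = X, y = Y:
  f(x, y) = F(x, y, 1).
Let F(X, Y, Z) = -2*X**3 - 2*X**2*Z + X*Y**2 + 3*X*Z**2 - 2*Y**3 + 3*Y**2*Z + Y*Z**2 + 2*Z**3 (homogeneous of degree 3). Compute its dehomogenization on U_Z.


f(x, y) = -2*x**3 - 2*x**2 + x*y**2 + 3*x - 2*y**3 + 3*y**2 + y + 2

On U_Z we set Z = 1. Each monomial c·X^i·Y^j·Z^k in F becomes c·x^i·y^j·1^k = c·x^i·y^j.
Substituting Z = 1: F(X, Y, 1) = -2*x**3 - 2*x**2 + x*y**2 + 3*x - 2*y**3 + 3*y**2 + y + 2.
Note: deg(f) ≤ deg(F) = 3; strict inequality happens when F is divisible by Z (lost terms).


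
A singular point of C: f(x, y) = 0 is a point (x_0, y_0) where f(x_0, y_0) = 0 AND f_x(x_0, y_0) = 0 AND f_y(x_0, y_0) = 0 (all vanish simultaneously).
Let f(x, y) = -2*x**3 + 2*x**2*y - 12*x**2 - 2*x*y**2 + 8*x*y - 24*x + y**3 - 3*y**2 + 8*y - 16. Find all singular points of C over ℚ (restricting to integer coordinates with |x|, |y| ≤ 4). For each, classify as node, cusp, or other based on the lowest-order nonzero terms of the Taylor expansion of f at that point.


Singular points: {(-2, 0)}; classification: cusp.

Compute partial derivatives:
  f_x = -6*x**2 + 4*x*y - 24*x - 2*y**2 + 8*y - 24.
  f_y = 2*x**2 - 4*x*y + 8*x + 3*y**2 - 6*y + 8.
Scan x_0 ∈ {−4, ..., 4}. For each x_0, f_y(x_0, y) is a polynomial in y; find its integer roots y ∈ {−4, ..., 4}, then test f_x and f at those candidates.
  x = -4: f_y(-4, y) = 3*y**2 + 10*y + 8; vanishes at y ∈ {-2}. (-4, -2): f_x = -16 ≠ 0.
  x = -3: f_y(-3, y) = 3*y**2 + 6*y + 2; no integer root y with |y| ≤ 4.
  x = -2: f_y(-2, y) = 3*y**2 + 2*y; vanishes at y ∈ {0}. (-2, 0): f_x = 0, f = 0 — SINGULAR.
  x = -1: f_y(-1, y) = 3*y**2 - 2*y + 2; no integer root y with |y| ≤ 4.
  x = 0: f_y(0, y) = 3*y**2 - 6*y + 8; no integer root y with |y| ≤ 4.
  x = 1: f_y(1, y) = 3*y**2 - 10*y + 18; no integer root y with |y| ≤ 4.
  x = 2: f_y(2, y) = 3*y**2 - 14*y + 32; no integer root y with |y| ≤ 4.
  x = 3: f_y(3, y) = 3*y**2 - 18*y + 50; no integer root y with |y| ≤ 4.
  x = 4: f_y(4, y) = 3*y**2 - 22*y + 72; no integer root y with |y| ≤ 4.
Only singular point on the grid: (-2, 0).
Classify: substitute x = -2 + u, y = 0 + v and expand: f = -2*u**3 + 2*u**2*v - 2*u*v**2 + v**3 + v**2.
No constant or linear terms (consistent with a singular point). Quadratic part: v**2. Cubic part: -2*u**3 + 2*u**2*v - 2*u*v**2 + v**3.
The quadratic part v**2 is a perfect square, so there is a single (double) tangent line v = 0, i.e. y = 0. Restricting the cubic part to that line (v = 0) leaves -2*u**3 ≠ 0, so f is not divisible by v and the branch is v² ≈ 2*u**3 to lowest order — this is a cusp.
Classification: cusp.


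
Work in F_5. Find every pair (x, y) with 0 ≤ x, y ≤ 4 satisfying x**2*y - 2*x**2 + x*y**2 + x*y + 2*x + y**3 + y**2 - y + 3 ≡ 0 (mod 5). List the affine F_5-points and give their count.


Affine F_5-points: {(4, 2)}; count = 1.

For each of the 25 pairs (x, y) ∈ F_5², evaluate f(x, y) mod 5. Record the zeros.
  x = 0: [0↦3, 1↦4, 2↦3, 3↦1, 4↦4]  zeros at y ∈ ∅
  x = 1: [0↦3, 1↦2, 2↦1, 3↦1, 4↦3]  zeros at y ∈ ∅
  x = 2: [0↦4, 1↦3, 2↦4, 3↦3, 4↦1]  zeros at y ∈ ∅
  x = 3: [0↦1, 1↦2, 2↦2, 3↦2, 4↦3]  zeros at y ∈ ∅
  x = 4: [0↦4, 1↦4, 2↦0, 3↦3, 4↦4]  zeros at y ∈ {2}
Collecting zeros: affine points = {(4, 2)}.
Total count |C(F_5)_aff| = 1.


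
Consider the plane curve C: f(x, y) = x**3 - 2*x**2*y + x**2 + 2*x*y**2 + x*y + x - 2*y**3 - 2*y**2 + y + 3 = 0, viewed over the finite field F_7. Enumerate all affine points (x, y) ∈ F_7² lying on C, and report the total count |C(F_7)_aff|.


Affine F_7-points: {(0, 1), (3, 0), (3, 2), (5, 5)}; count = 4.

For each of the 49 pairs (x, y) ∈ F_7², evaluate f(x, y) mod 7. Record the zeros.
  x = 0: [0↦3, 1↦0, 2↦2, 3↦4, 4↦1, 5↦2, 6↦2]  zeros at y ∈ {1}
  x = 1: [0↦6, 1↦4, 2↦4, 3↦1, 4↦4, 5↦1, 6↦1]  zeros at y ∈ ∅
  x = 2: [0↦3, 1↦5, 2↦6, 3↦1, 4↦6, 5↦2, 6↦5]  zeros at y ∈ ∅
  x = 3: [0↦0, 1↦2, 2↦0, 3↦3, 4↦6, 5↦4, 6↦6]  zeros at y ∈ {0, 2}
  x = 4: [0↦3, 1↦1, 2↦6, 3↦6, 4↦3, 5↦6, 6↦3]  zeros at y ∈ ∅
  x = 5: [0↦4, 1↦1, 2↦2, 3↦2, 4↦3, 5↦0, 6↦2]  zeros at y ∈ {5}
  x = 6: [0↦2, 1↦1, 2↦1, 3↦4, 4↦5, 5↦6, 6↦2]  zeros at y ∈ ∅
Collecting zeros: affine points = {(0, 1), (3, 0), (3, 2), (5, 5)}.
Total count |C(F_7)_aff| = 4.


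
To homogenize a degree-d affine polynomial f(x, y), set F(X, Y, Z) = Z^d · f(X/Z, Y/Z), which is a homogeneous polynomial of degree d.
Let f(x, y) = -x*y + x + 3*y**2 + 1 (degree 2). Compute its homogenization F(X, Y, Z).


F(X, Y, Z) = -X*Y + X*Z + 3*Y**2 + Z**2

deg(f) = 2.
Substitute x = X/Z, y = Y/Z into f, then multiply by Z^2.
  monomial -1·x^1·y^1 ↦ -1·X^1·Y^1·Z^0.
  monomial 1·x^1·y^0 ↦ 1·X^1·Y^0·Z^1.
  monomial 3·x^0·y^2 ↦ 3·X^0·Y^2·Z^0.
  monomial 1·x^0·y^0 ↦ 1·X^0·Y^0·Z^2.
Collecting: F(X, Y, Z) = -X*Y + X*Z + 3*Y**2 + Z**2.


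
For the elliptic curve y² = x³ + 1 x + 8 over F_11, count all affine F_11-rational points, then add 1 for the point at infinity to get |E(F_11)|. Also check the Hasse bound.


Affine points = {(3, 4), (3, 7), (8, 0), (9, 3), (9, 8)}; affine count = 5; |E(F_11)| = 6.

Discriminant check: Δ ∝ 4a³ + 27b² = 4·1³ + 27·8² = 4·1 + 27·64 ≡ 5 (mod 11). Nonzero ⇒ E is nonsingular.
For each x ∈ F_11, compute rhs = x³ + 1·x + 8 mod 11, then count y ∈ F_11 with y² ≡ rhs.
  x = 0: rhs = 8, matching y values: none (0 points).
  x = 1: rhs = 10, matching y values: none (0 points).
  x = 2: rhs = 7, matching y values: none (0 points).
  x = 3: rhs = 5, matching y values: 4, 7 (2 points).
  x = 4: rhs = 10, matching y values: none (0 points).
  x = 5: rhs = 6, matching y values: none (0 points).
  x = 6: rhs = 10, matching y values: none (0 points).
  x = 7: rhs = 6, matching y values: none (0 points).
  x = 8: rhs = 0, matching y values: 0 (1 points).
  x = 9: rhs = 9, matching y values: 3, 8 (2 points).
  x = 10: rhs = 6, matching y values: none (0 points).
Total affine count: 5.
Full point count |E(F_11)| = 5 + 1 = 6.
Hasse bound: |6 − (11+1)| = |-6| = 6 ≤ 2√11 ≈ 6.6332 ✓.


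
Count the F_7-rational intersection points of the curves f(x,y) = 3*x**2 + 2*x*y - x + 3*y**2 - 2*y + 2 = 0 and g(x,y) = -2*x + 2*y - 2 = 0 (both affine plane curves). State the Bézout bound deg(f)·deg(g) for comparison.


Common zeros: ∅; count = 0; Bézout bound = 2.

deg(f) = 2, deg(g) = 1, so Bézout bound = 2.
Scan x ∈ F_7. For each x, list the y ∈ F_7 with f(x, y) ≡ 0 and those with g(x, y) ≡ 0 (mod 7); the common zeros in that column are the intersection.
  x = 0: f ≡ 0 at y ∈ {4, 6}; g ≡ 0 at y ∈ {1}; common: ∅.
  x = 1: f ≡ 0 at y ∈ {1, 6}; g ≡ 0 at y ∈ {2}; common: ∅.
  x = 2: f ≡ 0 at y ∈ {2}; g ≡ 0 at y ∈ {3}; common: ∅.
  x = 3: f ≡ 0 at y ∈ ∅; g ≡ 0 at y ∈ {4}; common: ∅.
  x = 4: f ≡ 0 at y ∈ {2, 3}; g ≡ 0 at y ∈ {5}; common: ∅.
  x = 5: f ≡ 0 at y ∈ ∅; g ≡ 0 at y ∈ {6}; common: ∅.
  x = 6: f ≡ 0 at y ∈ {3}; g ≡ 0 at y ∈ {0}; common: ∅.
Collecting: common zeros = ∅, so the count is 0.
Comparison with the Bézout bound: 0 ≤ 2 = deg(f)·deg(g), as expected for curves with no common component (the affine F_7-count falls short of the bound because intersections may lie at infinity, over extension fields, or carry multiplicity).


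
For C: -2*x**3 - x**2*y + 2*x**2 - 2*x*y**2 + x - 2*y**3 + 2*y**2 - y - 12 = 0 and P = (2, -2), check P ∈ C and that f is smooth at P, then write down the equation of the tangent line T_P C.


Tangent line at P: -15*x - 21*y - 12 = 0.

Step 1: f(2, -2) = 0, so P lies on C.
Step 2: partial derivatives
  f_x(x, y) = -6*x**2 - 2*x*y + 4*x - 2*y**2 + 1, f_y(x, y) = -x**2 - 4*x*y - 6*y**2 + 4*y - 1.
  f_x(P) = -15, f_y(P) = -21 (gradient nonzero, so P is smooth).
Step 3: tangent line at P: -15·(x − 2) + -21·(y − -2) = 0.
Expanding: -15*x - 21*y - 12 = 0.


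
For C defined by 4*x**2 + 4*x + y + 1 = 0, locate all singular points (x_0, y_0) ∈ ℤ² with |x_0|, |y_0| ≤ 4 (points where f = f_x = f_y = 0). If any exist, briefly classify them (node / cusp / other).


No singular points in the scanned grid; C is smooth there.

Compute partial derivatives:
  f_x = 8*x + 4.
  f_y = 1.
f_y = 1 is a nonzero constant, so f_y never vanishes: no point (x, y) can satisfy f = f_x = f_y = 0. In particular no (x, y) ∈ {−4, ..., 4}² is singular; the curve is smooth.


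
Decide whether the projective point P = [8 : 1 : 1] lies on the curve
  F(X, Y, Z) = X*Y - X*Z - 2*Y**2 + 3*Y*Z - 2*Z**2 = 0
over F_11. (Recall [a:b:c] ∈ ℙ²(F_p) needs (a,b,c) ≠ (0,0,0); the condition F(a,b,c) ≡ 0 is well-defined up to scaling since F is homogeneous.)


F(8,1,1) ≡ 10 (mod 11); P is NOT on the curve.

Evaluate F(8, 1, 1) term-by-term (mod 11).
  X*Y ↦ 1·8·1·1 = 8
  -X*Z ↦ -1·8·1·1 = -8
  -2*Y**2 ↦ -2·1·1·1 = -2
  3*Y*Z ↦ 3·1·1·1 = 3
  -2*Z**2 ↦ -2·1·1·1 = -2
Sum: F(8, 1, 1) = (8) + (-8) + (-2) + (3) + (-2) = -1.
Reducing mod 11: -1 ≡ 10 (mod 11).
Since F(a, b, c) ≡ 10 ≠ 0 (mod 11), P does NOT lie on the curve.


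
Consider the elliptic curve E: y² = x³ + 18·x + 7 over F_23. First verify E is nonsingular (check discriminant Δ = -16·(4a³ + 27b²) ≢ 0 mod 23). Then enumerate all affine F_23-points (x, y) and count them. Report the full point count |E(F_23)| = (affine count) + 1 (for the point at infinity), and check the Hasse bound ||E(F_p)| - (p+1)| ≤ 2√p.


Affine points = {(1, 7), (1, 16), (6, 3), (6, 20), (7, 4), (7, 19), (9, 1), (9, 22), (11, 8), (11, 15), (13, 0), (14, 6), (14, 17), (15, 8), (15, 15), (19, 3), (19, 20), (20, 8), (20, 15), (21, 3), (21, 20)}; affine count = 21; |E(F_23)| = 22.

Discriminant check: Δ ∝ 4a³ + 27b² = 4·18³ + 27·7² = 4·5832 + 27·49 ≡ 18 (mod 23). Nonzero ⇒ E is nonsingular.
For each x ∈ F_23, compute rhs = x³ + 18·x + 7 mod 23, then count y ∈ F_23 with y² ≡ rhs.
  x = 0: rhs = 7, matching y values: none (0 points).
  x = 1: rhs = 3, matching y values: 7, 16 (2 points).
  x = 2: rhs = 5, matching y values: none (0 points).
  x = 3: rhs = 19, matching y values: none (0 points).
  x = 4: rhs = 5, matching y values: none (0 points).
  x = 5: rhs = 15, matching y values: none (0 points).
  x = 6: rhs = 9, matching y values: 3, 20 (2 points).
  x = 7: rhs = 16, matching y values: 4, 19 (2 points).
  x = 8: rhs = 19, matching y values: none (0 points).
  x = 9: rhs = 1, matching y values: 1, 22 (2 points).
  x = 10: rhs = 14, matching y values: none (0 points).
  x = 11: rhs = 18, matching y values: 8, 15 (2 points).
  x = 12: rhs = 19, matching y values: none (0 points).
  x = 13: rhs = 0, matching y values: 0 (1 points).
  x = 14: rhs = 13, matching y values: 6, 17 (2 points).
  x = 15: rhs = 18, matching y values: 8, 15 (2 points).
  x = 16: rhs = 21, matching y values: none (0 points).
  x = 17: rhs = 5, matching y values: none (0 points).
  x = 18: rhs = 22, matching y values: none (0 points).
  x = 19: rhs = 9, matching y values: 3, 20 (2 points).
  x = 20: rhs = 18, matching y values: 8, 15 (2 points).
  x = 21: rhs = 9, matching y values: 3, 20 (2 points).
  x = 22: rhs = 11, matching y values: none (0 points).
Total affine count: 21.
Full point count |E(F_23)| = 21 + 1 = 22.
Hasse bound: |22 − (23+1)| = |-2| = 2 ≤ 2√23 ≈ 9.5917 ✓.


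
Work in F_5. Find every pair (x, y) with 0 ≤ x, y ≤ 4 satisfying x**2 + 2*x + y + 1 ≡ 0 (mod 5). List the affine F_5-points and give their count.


Affine F_5-points: {(0, 4), (1, 1), (2, 1), (3, 4), (4, 0)}; count = 5.

For each of the 25 pairs (x, y) ∈ F_5², evaluate f(x, y) mod 5. Record the zeros.
  x = 0: [0↦1, 1↦2, 2↦3, 3↦4, 4↦0]  zeros at y ∈ {4}
  x = 1: [0↦4, 1↦0, 2↦1, 3↦2, 4↦3]  zeros at y ∈ {1}
  x = 2: [0↦4, 1↦0, 2↦1, 3↦2, 4↦3]  zeros at y ∈ {1}
  x = 3: [0↦1, 1↦2, 2↦3, 3↦4, 4↦0]  zeros at y ∈ {4}
  x = 4: [0↦0, 1↦1, 2↦2, 3↦3, 4↦4]  zeros at y ∈ {0}
Collecting zeros: affine points = {(0, 4), (1, 1), (2, 1), (3, 4), (4, 0)}.
Total count |C(F_5)_aff| = 5.


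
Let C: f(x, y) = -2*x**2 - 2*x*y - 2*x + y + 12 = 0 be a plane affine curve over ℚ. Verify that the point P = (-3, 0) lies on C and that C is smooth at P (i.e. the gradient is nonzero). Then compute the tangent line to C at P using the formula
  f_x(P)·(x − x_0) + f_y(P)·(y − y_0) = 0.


Tangent line at P: 10*x + 7*y + 30 = 0.

Step 1: f(-3, 0) = 0, so P lies on C.
Step 2: partial derivatives
  f_x(x, y) = -4*x - 2*y - 2, f_y(x, y) = 1 - 2*x.
  f_x(P) = 10, f_y(P) = 7 (gradient nonzero, so P is smooth).
Step 3: tangent line at P: 10·(x − -3) + 7·(y − 0) = 0.
Expanding: 10*x + 7*y + 30 = 0.


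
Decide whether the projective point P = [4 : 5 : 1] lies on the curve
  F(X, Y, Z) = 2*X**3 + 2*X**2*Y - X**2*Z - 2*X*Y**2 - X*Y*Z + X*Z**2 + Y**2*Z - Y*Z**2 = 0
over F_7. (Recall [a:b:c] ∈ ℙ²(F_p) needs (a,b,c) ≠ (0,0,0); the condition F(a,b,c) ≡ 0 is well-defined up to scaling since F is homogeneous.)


F(4,5,1) ≡ 6 (mod 7); P is NOT on the curve.

Evaluate F(4, 5, 1) term-by-term (mod 7).
  2*X**3 ↦ 2·64·1·1 = 128
  2*X**2*Y ↦ 2·16·5·1 = 160
  -X**2*Z ↦ -1·16·1·1 = -16
  -2*X*Y**2 ↦ -2·4·25·1 = -200
  -X*Y*Z ↦ -1·4·5·1 = -20
  X*Z**2 ↦ 1·4·1·1 = 4
  Y**2*Z ↦ 1·1·25·1 = 25
  -Y*Z**2 ↦ -1·1·5·1 = -5
Sum: F(4, 5, 1) = (128) + (160) + (-16) + (-200) + (-20) + (4) + (25) + (-5) = 76.
Reducing mod 7: 76 ≡ 6 (mod 7).
Since F(a, b, c) ≡ 6 ≠ 0 (mod 7), P does NOT lie on the curve.


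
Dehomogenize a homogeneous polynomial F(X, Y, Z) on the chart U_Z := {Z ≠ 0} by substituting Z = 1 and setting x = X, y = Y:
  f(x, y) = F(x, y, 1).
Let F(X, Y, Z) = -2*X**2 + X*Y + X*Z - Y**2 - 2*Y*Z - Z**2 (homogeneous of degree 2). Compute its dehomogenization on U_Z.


f(x, y) = -2*x**2 + x*y + x - y**2 - 2*y - 1

On U_Z we set Z = 1. Each monomial c·X^i·Y^j·Z^k in F becomes c·x^i·y^j·1^k = c·x^i·y^j.
Substituting Z = 1: F(X, Y, 1) = -2*x**2 + x*y + x - y**2 - 2*y - 1.
Note: deg(f) ≤ deg(F) = 2; strict inequality happens when F is divisible by Z (lost terms).


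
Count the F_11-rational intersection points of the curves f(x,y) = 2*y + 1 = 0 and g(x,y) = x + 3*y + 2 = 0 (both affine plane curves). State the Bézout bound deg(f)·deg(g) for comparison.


Common zeros: {(5, 5)}; count = 1; Bézout bound = 1.

deg(f) = 1, deg(g) = 1, so Bézout bound = 1.
Scan x ∈ F_11. For each x, list the y ∈ F_11 with f(x, y) ≡ 0 and those with g(x, y) ≡ 0 (mod 11); the common zeros in that column are the intersection.
  x = 0: f ≡ 0 at y ∈ {5}; g ≡ 0 at y ∈ {3}; common: ∅.
  x = 1: f ≡ 0 at y ∈ {5}; g ≡ 0 at y ∈ {10}; common: ∅.
  x = 2: f ≡ 0 at y ∈ {5}; g ≡ 0 at y ∈ {6}; common: ∅.
  x = 3: f ≡ 0 at y ∈ {5}; g ≡ 0 at y ∈ {2}; common: ∅.
  x = 4: f ≡ 0 at y ∈ {5}; g ≡ 0 at y ∈ {9}; common: ∅.
  x = 5: f ≡ 0 at y ∈ {5}; g ≡ 0 at y ∈ {5}; common: {5}.
  x = 6: f ≡ 0 at y ∈ {5}; g ≡ 0 at y ∈ {1}; common: ∅.
  x = 7: f ≡ 0 at y ∈ {5}; g ≡ 0 at y ∈ {8}; common: ∅.
  x = 8: f ≡ 0 at y ∈ {5}; g ≡ 0 at y ∈ {4}; common: ∅.
  x = 9: f ≡ 0 at y ∈ {5}; g ≡ 0 at y ∈ {0}; common: ∅.
  x = 10: f ≡ 0 at y ∈ {5}; g ≡ 0 at y ∈ {7}; common: ∅.
Collecting: common zeros = {(5, 5)}, so the count is 1.
Comparison with the Bézout bound: 1 ≤ 1 = deg(f)·deg(g), as expected for curves with no common component (the bound is attained).


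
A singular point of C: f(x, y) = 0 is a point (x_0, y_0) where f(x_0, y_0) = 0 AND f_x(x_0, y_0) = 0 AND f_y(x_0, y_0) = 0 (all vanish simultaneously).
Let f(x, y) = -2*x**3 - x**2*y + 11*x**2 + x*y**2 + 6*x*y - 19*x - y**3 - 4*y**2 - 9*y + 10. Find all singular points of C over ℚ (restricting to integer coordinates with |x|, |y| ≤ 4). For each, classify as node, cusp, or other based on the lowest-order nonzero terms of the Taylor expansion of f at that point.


Singular points: {(2, -1)}; classification: cusp.

Compute partial derivatives:
  f_x = -6*x**2 - 2*x*y + 22*x + y**2 + 6*y - 19.
  f_y = -x**2 + 2*x*y + 6*x - 3*y**2 - 8*y - 9.
Scan x_0 ∈ {−4, ..., 4}. For each x_0, f_y(x_0, y) is a polynomial in y; find its integer roots y ∈ {−4, ..., 4}, then test f_x and f at those candidates.
  x = -4: f_y(-4, y) = -3*y**2 - 16*y - 49; no integer root y with |y| ≤ 4.
  x = -3: f_y(-3, y) = -3*y**2 - 14*y - 36; no integer root y with |y| ≤ 4.
  x = -2: f_y(-2, y) = -3*y**2 - 12*y - 25; no integer root y with |y| ≤ 4.
  x = -1: f_y(-1, y) = -3*y**2 - 10*y - 16; no integer root y with |y| ≤ 4.
  x = 0: f_y(0, y) = -3*y**2 - 8*y - 9; no integer root y with |y| ≤ 4.
  x = 1: f_y(1, y) = -3*y**2 - 6*y - 4; no integer root y with |y| ≤ 4.
  x = 2: f_y(2, y) = -3*y**2 - 4*y - 1; vanishes at y ∈ {-1}. (2, -1): f_x = 0, f = 0 — SINGULAR.
  x = 3: f_y(3, y) = -3*y**2 - 2*y; vanishes at y ∈ {0}. (3, 0): f_x = -7 ≠ 0.
  x = 4: f_y(4, y) = -3*y**2 - 1; no integer root y with |y| ≤ 4.
Only singular point on the grid: (2, -1).
Classify: substitute x = 2 + u, y = -1 + v and expand: f = -2*u**3 - u**2*v + u*v**2 - v**3 + v**2.
No constant or linear terms (consistent with a singular point). Quadratic part: v**2. Cubic part: -2*u**3 - u**2*v + u*v**2 - v**3.
The quadratic part v**2 is a perfect square, so there is a single (double) tangent line v = 0, i.e. y = -1. Restricting the cubic part to that line (v = 0) leaves -2*u**3 ≠ 0, so f is not divisible by v and the branch is v² ≈ 2*u**3 to lowest order — this is a cusp.
Classification: cusp.


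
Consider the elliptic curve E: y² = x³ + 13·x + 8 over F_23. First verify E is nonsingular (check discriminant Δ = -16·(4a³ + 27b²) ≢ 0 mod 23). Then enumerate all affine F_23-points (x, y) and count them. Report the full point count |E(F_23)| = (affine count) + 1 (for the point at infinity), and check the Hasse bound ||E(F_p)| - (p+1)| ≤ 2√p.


Affine points = {(0, 10), (0, 13), (4, 3), (4, 20), (6, 7), (6, 16), (8, 7), (8, 16), (9, 7), (9, 16), (12, 11), (12, 12), (14, 6), (14, 17), (15, 6), (15, 17), (17, 6), (17, 17), (18, 5), (18, 18)}; affine count = 20; |E(F_23)| = 21.

Discriminant check: Δ ∝ 4a³ + 27b² = 4·13³ + 27·8² = 4·2197 + 27·64 ≡ 5 (mod 23). Nonzero ⇒ E is nonsingular.
For each x ∈ F_23, compute rhs = x³ + 13·x + 8 mod 23, then count y ∈ F_23 with y² ≡ rhs.
  x = 0: rhs = 8, matching y values: 10, 13 (2 points).
  x = 1: rhs = 22, matching y values: none (0 points).
  x = 2: rhs = 19, matching y values: none (0 points).
  x = 3: rhs = 5, matching y values: none (0 points).
  x = 4: rhs = 9, matching y values: 3, 20 (2 points).
  x = 5: rhs = 14, matching y values: none (0 points).
  x = 6: rhs = 3, matching y values: 7, 16 (2 points).
  x = 7: rhs = 5, matching y values: none (0 points).
  x = 8: rhs = 3, matching y values: 7, 16 (2 points).
  x = 9: rhs = 3, matching y values: 7, 16 (2 points).
  x = 10: rhs = 11, matching y values: none (0 points).
  x = 11: rhs = 10, matching y values: none (0 points).
  x = 12: rhs = 6, matching y values: 11, 12 (2 points).
  x = 13: rhs = 5, matching y values: none (0 points).
  x = 14: rhs = 13, matching y values: 6, 17 (2 points).
  x = 15: rhs = 13, matching y values: 6, 17 (2 points).
  x = 16: rhs = 11, matching y values: none (0 points).
  x = 17: rhs = 13, matching y values: 6, 17 (2 points).
  x = 18: rhs = 2, matching y values: 5, 18 (2 points).
  x = 19: rhs = 7, matching y values: none (0 points).
  x = 20: rhs = 11, matching y values: none (0 points).
  x = 21: rhs = 20, matching y values: none (0 points).
  x = 22: rhs = 17, matching y values: none (0 points).
Total affine count: 20.
Full point count |E(F_23)| = 20 + 1 = 21.
Hasse bound: |21 − (23+1)| = |-3| = 3 ≤ 2√23 ≈ 9.5917 ✓.


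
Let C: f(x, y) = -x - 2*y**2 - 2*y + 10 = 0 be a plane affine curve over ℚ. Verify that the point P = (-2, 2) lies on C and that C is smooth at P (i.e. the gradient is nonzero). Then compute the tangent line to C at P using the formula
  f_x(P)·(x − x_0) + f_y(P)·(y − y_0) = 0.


Tangent line at P: -x - 10*y + 18 = 0.

Step 1: f(-2, 2) = 0, so P lies on C.
Step 2: partial derivatives
  f_x(x, y) = -1, f_y(x, y) = -4*y - 2.
  f_x(P) = -1, f_y(P) = -10 (gradient nonzero, so P is smooth).
Step 3: tangent line at P: -1·(x − -2) + -10·(y − 2) = 0.
Expanding: -x - 10*y + 18 = 0.


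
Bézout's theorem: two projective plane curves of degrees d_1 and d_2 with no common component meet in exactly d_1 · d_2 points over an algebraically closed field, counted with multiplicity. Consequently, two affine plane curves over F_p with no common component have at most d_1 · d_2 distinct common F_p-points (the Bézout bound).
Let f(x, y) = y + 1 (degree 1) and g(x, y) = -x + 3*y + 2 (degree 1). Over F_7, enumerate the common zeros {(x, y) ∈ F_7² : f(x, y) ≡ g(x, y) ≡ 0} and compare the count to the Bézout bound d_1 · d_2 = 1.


Common zeros: {(6, 6)}; count = 1; Bézout bound = 1.

deg(f) = 1, deg(g) = 1, so Bézout bound = 1.
Scan x ∈ F_7. For each x, list the y ∈ F_7 with f(x, y) ≡ 0 and those with g(x, y) ≡ 0 (mod 7); the common zeros in that column are the intersection.
  x = 0: f ≡ 0 at y ∈ {6}; g ≡ 0 at y ∈ {4}; common: ∅.
  x = 1: f ≡ 0 at y ∈ {6}; g ≡ 0 at y ∈ {2}; common: ∅.
  x = 2: f ≡ 0 at y ∈ {6}; g ≡ 0 at y ∈ {0}; common: ∅.
  x = 3: f ≡ 0 at y ∈ {6}; g ≡ 0 at y ∈ {5}; common: ∅.
  x = 4: f ≡ 0 at y ∈ {6}; g ≡ 0 at y ∈ {3}; common: ∅.
  x = 5: f ≡ 0 at y ∈ {6}; g ≡ 0 at y ∈ {1}; common: ∅.
  x = 6: f ≡ 0 at y ∈ {6}; g ≡ 0 at y ∈ {6}; common: {6}.
Collecting: common zeros = {(6, 6)}, so the count is 1.
Comparison with the Bézout bound: 1 ≤ 1 = deg(f)·deg(g), as expected for curves with no common component (the bound is attained).


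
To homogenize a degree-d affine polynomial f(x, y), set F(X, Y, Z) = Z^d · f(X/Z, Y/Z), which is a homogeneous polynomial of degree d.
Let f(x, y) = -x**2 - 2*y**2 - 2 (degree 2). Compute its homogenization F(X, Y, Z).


F(X, Y, Z) = -X**2 - 2*Y**2 - 2*Z**2

deg(f) = 2.
Substitute x = X/Z, y = Y/Z into f, then multiply by Z^2.
  monomial -1·x^2·y^0 ↦ -1·X^2·Y^0·Z^0.
  monomial -2·x^0·y^2 ↦ -2·X^0·Y^2·Z^0.
  monomial -2·x^0·y^0 ↦ -2·X^0·Y^0·Z^2.
Collecting: F(X, Y, Z) = -X**2 - 2*Y**2 - 2*Z**2.


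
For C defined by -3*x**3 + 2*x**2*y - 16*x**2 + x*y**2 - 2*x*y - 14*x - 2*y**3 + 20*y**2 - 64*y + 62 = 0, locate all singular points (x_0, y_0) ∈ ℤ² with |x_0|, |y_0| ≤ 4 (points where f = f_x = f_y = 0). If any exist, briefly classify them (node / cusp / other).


Singular points: {(-1, 3)}; classification: node.

Compute partial derivatives:
  f_x = -9*x**2 + 4*x*y - 32*x + y**2 - 2*y - 14.
  f_y = 2*x**2 + 2*x*y - 2*x - 6*y**2 + 40*y - 64.
Scan x_0 ∈ {−4, ..., 4}. For each x_0, f_y(x_0, y) is a polynomial in y; find its integer roots y ∈ {−4, ..., 4}, then test f_x and f at those candidates.
  x = -4: f_y(-4, y) = -6*y**2 + 32*y - 24; no integer root y with |y| ≤ 4.
  x = -3: f_y(-3, y) = -6*y**2 + 34*y - 40; vanishes at y ∈ {4}. (-3, 4): f_x = -39 ≠ 0.
  x = -2: f_y(-2, y) = -6*y**2 + 36*y - 52; no integer root y with |y| ≤ 4.
  x = -1: f_y(-1, y) = -6*y**2 + 38*y - 60; vanishes at y ∈ {3}. (-1, 3): f_x = 0, f = 0 — SINGULAR.
  x = 0: f_y(0, y) = -6*y**2 + 40*y - 64; vanishes at y ∈ {4}. (0, 4): f_x = -6 ≠ 0.
  x = 1: f_y(1, y) = -6*y**2 + 42*y - 64; no integer root y with |y| ≤ 4.
  x = 2: f_y(2, y) = -6*y**2 + 44*y - 60; no integer root y with |y| ≤ 4.
  x = 3: f_y(3, y) = -6*y**2 + 46*y - 52; no integer root y with |y| ≤ 4.
  x = 4: f_y(4, y) = -6*y**2 + 48*y - 40; no integer root y with |y| ≤ 4.
Only singular point on the grid: (-1, 3).
Classify: substitute x = -1 + u, y = 3 + v and expand: f = -3*u**3 + 2*u**2*v - u**2 + u*v**2 - 2*v**3 + v**2.
No constant or linear terms (consistent with a singular point). Quadratic part: -u**2 + v**2. Cubic part: -3*u**3 + 2*u**2*v + u*v**2 - 2*v**3.
The quadratic part v**2 - u**2 = (v − u)(v + u) splits into two distinct linear factors, so there are two distinct tangent lines y − 3 = ±(x − -1) — this is a node (ordinary double point).
Classification: node.
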